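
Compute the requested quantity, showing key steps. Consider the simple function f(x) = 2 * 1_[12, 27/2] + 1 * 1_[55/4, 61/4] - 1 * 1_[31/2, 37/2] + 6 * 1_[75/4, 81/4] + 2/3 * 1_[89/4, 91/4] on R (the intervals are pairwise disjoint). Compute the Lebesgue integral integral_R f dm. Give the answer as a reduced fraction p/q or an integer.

For a simple function f = sum_i c_i * 1_{A_i} with disjoint A_i,
  integral f dm = sum_i c_i * m(A_i).
Lengths of the A_i:
  m(A_1) = 27/2 - 12 = 3/2.
  m(A_2) = 61/4 - 55/4 = 3/2.
  m(A_3) = 37/2 - 31/2 = 3.
  m(A_4) = 81/4 - 75/4 = 3/2.
  m(A_5) = 91/4 - 89/4 = 1/2.
Contributions c_i * m(A_i):
  (2) * (3/2) = 3.
  (1) * (3/2) = 3/2.
  (-1) * (3) = -3.
  (6) * (3/2) = 9.
  (2/3) * (1/2) = 1/3.
Total: 3 + 3/2 - 3 + 9 + 1/3 = 65/6.

65/6


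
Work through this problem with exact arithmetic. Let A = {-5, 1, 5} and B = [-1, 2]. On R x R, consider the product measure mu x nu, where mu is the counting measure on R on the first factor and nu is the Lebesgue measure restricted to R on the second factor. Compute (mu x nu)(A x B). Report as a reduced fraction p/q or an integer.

For a measurable rectangle A x B, the product measure satisfies
  (mu x nu)(A x B) = mu(A) * nu(B).
  mu(A) = 3.
  nu(B) = 3.
  (mu x nu)(A x B) = 3 * 3 = 9.

9


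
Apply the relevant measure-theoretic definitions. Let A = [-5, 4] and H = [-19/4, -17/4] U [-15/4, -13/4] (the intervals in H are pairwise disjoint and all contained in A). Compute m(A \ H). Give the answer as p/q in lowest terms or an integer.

The ambient interval has length m(A) = 4 - (-5) = 9.
Since the holes are disjoint and sit inside A, by finite additivity
  m(H) = sum_i (b_i - a_i), and m(A \ H) = m(A) - m(H).
Computing the hole measures:
  m(H_1) = -17/4 - (-19/4) = 1/2.
  m(H_2) = -13/4 - (-15/4) = 1/2.
Summed: m(H) = 1/2 + 1/2 = 1.
So m(A \ H) = 9 - 1 = 8.

8


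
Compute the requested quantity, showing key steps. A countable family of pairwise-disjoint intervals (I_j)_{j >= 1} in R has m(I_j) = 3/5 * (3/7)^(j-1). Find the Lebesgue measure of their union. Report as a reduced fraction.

By countable additivity of the Lebesgue measure on pairwise disjoint measurable sets,
  m(union_{j >= 1} I_j) = sum_{j >= 1} m(I_j) = sum_{j >= 1} a * r^(j-1),
  with a = 3/5 and r = 3/7.
Since 0 < r = 3/7 < 1, the geometric series converges:
  sum_{j >= 1} a * r^(j-1) = a / (1 - r).
  = 3/5 / (1 - 3/7)
  = 3/5 / (4/7)
  = 21/20.

21/20


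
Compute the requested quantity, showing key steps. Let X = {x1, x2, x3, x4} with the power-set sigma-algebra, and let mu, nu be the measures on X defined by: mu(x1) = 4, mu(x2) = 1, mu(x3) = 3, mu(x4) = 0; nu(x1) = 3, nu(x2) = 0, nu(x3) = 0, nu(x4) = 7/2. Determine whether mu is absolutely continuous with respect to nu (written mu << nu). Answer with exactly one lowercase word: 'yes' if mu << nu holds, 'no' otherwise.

mu << nu means: every nu-null measurable set is also mu-null; equivalently, for every atom x, if nu({x}) = 0 then mu({x}) = 0.
Checking each atom:
  x1: nu = 3 > 0 -> no constraint.
  x2: nu = 0, mu = 1 > 0 -> violates mu << nu.
  x3: nu = 0, mu = 3 > 0 -> violates mu << nu.
  x4: nu = 7/2 > 0 -> no constraint.
The atom(s) x2, x3 violate the condition (nu = 0 but mu > 0). Therefore mu is NOT absolutely continuous w.r.t. nu.

no


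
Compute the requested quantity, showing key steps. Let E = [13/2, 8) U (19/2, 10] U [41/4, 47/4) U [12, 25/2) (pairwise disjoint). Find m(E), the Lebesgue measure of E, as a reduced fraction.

For pairwise disjoint intervals, m(union_i I_i) = sum_i m(I_i),
and m is invariant under swapping open/closed endpoints (single points have measure 0).
So m(E) = sum_i (b_i - a_i).
  I_1 has length 8 - 13/2 = 3/2.
  I_2 has length 10 - 19/2 = 1/2.
  I_3 has length 47/4 - 41/4 = 3/2.
  I_4 has length 25/2 - 12 = 1/2.
Summing:
  m(E) = 3/2 + 1/2 + 3/2 + 1/2 = 4.

4


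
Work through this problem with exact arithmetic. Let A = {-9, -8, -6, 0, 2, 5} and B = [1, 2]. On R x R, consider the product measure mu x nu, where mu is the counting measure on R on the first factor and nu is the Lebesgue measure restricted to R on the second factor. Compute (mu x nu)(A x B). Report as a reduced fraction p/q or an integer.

For a measurable rectangle A x B, the product measure satisfies
  (mu x nu)(A x B) = mu(A) * nu(B).
  mu(A) = 6.
  nu(B) = 1.
  (mu x nu)(A x B) = 6 * 1 = 6.

6


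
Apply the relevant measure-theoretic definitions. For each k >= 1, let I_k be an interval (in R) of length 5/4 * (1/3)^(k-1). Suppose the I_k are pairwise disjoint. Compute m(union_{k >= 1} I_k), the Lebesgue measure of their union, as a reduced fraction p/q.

By countable additivity of the Lebesgue measure on pairwise disjoint measurable sets,
  m(union_{k >= 1} I_k) = sum_{k >= 1} m(I_k) = sum_{k >= 1} a * r^(k-1),
  with a = 5/4 and r = 1/3.
Since 0 < r = 1/3 < 1, the geometric series converges:
  sum_{k >= 1} a * r^(k-1) = a / (1 - r).
  = 5/4 / (1 - 1/3)
  = 5/4 / (2/3)
  = 15/8.

15/8


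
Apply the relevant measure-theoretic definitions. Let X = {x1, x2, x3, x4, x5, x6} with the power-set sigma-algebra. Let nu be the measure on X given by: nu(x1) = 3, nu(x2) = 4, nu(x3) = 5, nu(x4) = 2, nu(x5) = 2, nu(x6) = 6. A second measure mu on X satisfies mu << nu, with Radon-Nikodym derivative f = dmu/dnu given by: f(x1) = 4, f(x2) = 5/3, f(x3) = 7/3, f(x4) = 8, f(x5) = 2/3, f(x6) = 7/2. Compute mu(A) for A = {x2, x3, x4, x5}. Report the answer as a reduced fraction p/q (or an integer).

By the defining property of the Radon-Nikodym derivative, for every measurable set A,
  mu(A) = integral_A f dnu.
Since nu is a discrete measure concentrated on the atoms of X, the integral over A reduces to the sum
  mu(A) = sum_{x in A} f(x) * nu({x}).
Computing each term:
  x2: f(x2) * nu(x2) = 5/3 * 4 = 20/3.
  x3: f(x3) * nu(x3) = 7/3 * 5 = 35/3.
  x4: f(x4) * nu(x4) = 8 * 2 = 16.
  x5: f(x5) * nu(x5) = 2/3 * 2 = 4/3.
Summing: mu(A) = 20/3 + 35/3 + 16 + 4/3 = 107/3.

107/3


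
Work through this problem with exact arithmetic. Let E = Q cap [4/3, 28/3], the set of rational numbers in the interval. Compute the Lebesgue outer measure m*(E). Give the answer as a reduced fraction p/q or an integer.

The set Q cap [4/3, 28/3] is countable (a subset of the countable set Q). Lebesgue outer measure of any countable set is 0: each singleton {q} has m*({q}) = 0, and by countable subadditivity m*(union_k {q_k}) <= sum_k m*({q_k}) = sum_k 0 = 0. The reverse inequality m*(E) >= 0 is automatic. So m*(Q cap [4/3, 28/3]) = 0.

0


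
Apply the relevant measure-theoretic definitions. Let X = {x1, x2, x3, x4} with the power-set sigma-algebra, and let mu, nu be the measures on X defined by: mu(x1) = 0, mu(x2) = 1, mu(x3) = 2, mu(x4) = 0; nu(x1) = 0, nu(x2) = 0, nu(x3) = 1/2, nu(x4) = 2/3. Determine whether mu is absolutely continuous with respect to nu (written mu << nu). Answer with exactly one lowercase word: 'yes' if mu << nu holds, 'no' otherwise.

mu << nu means: every nu-null measurable set is also mu-null; equivalently, for every atom x, if nu({x}) = 0 then mu({x}) = 0.
Checking each atom:
  x1: nu = 0, mu = 0 -> consistent with mu << nu.
  x2: nu = 0, mu = 1 > 0 -> violates mu << nu.
  x3: nu = 1/2 > 0 -> no constraint.
  x4: nu = 2/3 > 0 -> no constraint.
The atom(s) x2 violate the condition (nu = 0 but mu > 0). Therefore mu is NOT absolutely continuous w.r.t. nu.

no


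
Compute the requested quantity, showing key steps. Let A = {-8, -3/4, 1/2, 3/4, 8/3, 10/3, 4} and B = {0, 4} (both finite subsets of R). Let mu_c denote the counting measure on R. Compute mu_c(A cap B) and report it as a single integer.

Counting measure on a finite set equals cardinality. mu_c(A cap B) = |A cap B| (elements appearing in both).
Enumerating the elements of A that also lie in B gives 1 element(s).
So mu_c(A cap B) = 1.

1


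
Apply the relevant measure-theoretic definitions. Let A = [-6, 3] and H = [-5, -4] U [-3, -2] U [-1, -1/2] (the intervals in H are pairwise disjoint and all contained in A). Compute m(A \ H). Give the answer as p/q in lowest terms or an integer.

The ambient interval has length m(A) = 3 - (-6) = 9.
Since the holes are disjoint and sit inside A, by finite additivity
  m(H) = sum_i (b_i - a_i), and m(A \ H) = m(A) - m(H).
Computing the hole measures:
  m(H_1) = -4 - (-5) = 1.
  m(H_2) = -2 - (-3) = 1.
  m(H_3) = -1/2 - (-1) = 1/2.
Summed: m(H) = 1 + 1 + 1/2 = 5/2.
So m(A \ H) = 9 - 5/2 = 13/2.

13/2


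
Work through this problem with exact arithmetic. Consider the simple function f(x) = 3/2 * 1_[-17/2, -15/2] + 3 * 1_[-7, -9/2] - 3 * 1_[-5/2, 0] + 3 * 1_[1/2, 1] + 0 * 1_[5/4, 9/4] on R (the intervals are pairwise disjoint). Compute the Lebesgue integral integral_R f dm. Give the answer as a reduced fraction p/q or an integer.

For a simple function f = sum_i c_i * 1_{A_i} with disjoint A_i,
  integral f dm = sum_i c_i * m(A_i).
Lengths of the A_i:
  m(A_1) = -15/2 - (-17/2) = 1.
  m(A_2) = -9/2 - (-7) = 5/2.
  m(A_3) = 0 - (-5/2) = 5/2.
  m(A_4) = 1 - 1/2 = 1/2.
  m(A_5) = 9/4 - 5/4 = 1.
Contributions c_i * m(A_i):
  (3/2) * (1) = 3/2.
  (3) * (5/2) = 15/2.
  (-3) * (5/2) = -15/2.
  (3) * (1/2) = 3/2.
  (0) * (1) = 0.
Total: 3/2 + 15/2 - 15/2 + 3/2 + 0 = 3.

3


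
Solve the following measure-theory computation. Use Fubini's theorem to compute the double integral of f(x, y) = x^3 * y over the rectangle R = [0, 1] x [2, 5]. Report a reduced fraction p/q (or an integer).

f(x, y) is a tensor product of a function of x and a function of y, and both factors are bounded continuous (hence Lebesgue integrable) on the rectangle, so Fubini's theorem applies:
  integral_R f d(m x m) = (integral_a1^b1 x^3 dx) * (integral_a2^b2 y dy).
Inner integral in x: integral_{0}^{1} x^3 dx = (1^4 - 0^4)/4
  = 1/4.
Inner integral in y: integral_{2}^{5} y dy = (5^2 - 2^2)/2
  = 21/2.
Product: (1/4) * (21/2) = 21/8.

21/8


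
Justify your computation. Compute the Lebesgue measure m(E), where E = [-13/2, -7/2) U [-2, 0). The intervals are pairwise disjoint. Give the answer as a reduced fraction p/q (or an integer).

For pairwise disjoint intervals, m(union_i I_i) = sum_i m(I_i),
and m is invariant under swapping open/closed endpoints (single points have measure 0).
So m(E) = sum_i (b_i - a_i).
  I_1 has length -7/2 - (-13/2) = 3.
  I_2 has length 0 - (-2) = 2.
Summing:
  m(E) = 3 + 2 = 5.

5


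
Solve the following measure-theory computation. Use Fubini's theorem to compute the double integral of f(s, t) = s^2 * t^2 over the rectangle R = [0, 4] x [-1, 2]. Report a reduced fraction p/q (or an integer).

f(s, t) is a tensor product of a function of s and a function of t, and both factors are bounded continuous (hence Lebesgue integrable) on the rectangle, so Fubini's theorem applies:
  integral_R f d(m x m) = (integral_a1^b1 s^2 ds) * (integral_a2^b2 t^2 dt).
Inner integral in s: integral_{0}^{4} s^2 ds = (4^3 - 0^3)/3
  = 64/3.
Inner integral in t: integral_{-1}^{2} t^2 dt = (2^3 - (-1)^3)/3
  = 3.
Product: (64/3) * (3) = 64.

64


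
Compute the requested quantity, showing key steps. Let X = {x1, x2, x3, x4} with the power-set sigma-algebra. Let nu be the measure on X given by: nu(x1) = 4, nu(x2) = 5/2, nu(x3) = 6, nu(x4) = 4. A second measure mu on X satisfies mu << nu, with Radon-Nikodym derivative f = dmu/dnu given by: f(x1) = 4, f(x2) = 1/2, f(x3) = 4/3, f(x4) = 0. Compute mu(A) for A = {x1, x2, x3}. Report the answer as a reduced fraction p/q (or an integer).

By the defining property of the Radon-Nikodym derivative, for every measurable set A,
  mu(A) = integral_A f dnu.
Since nu is a discrete measure concentrated on the atoms of X, the integral over A reduces to the sum
  mu(A) = sum_{x in A} f(x) * nu({x}).
Computing each term:
  x1: f(x1) * nu(x1) = 4 * 4 = 16.
  x2: f(x2) * nu(x2) = 1/2 * 5/2 = 5/4.
  x3: f(x3) * nu(x3) = 4/3 * 6 = 8.
Summing: mu(A) = 16 + 5/4 + 8 = 101/4.

101/4


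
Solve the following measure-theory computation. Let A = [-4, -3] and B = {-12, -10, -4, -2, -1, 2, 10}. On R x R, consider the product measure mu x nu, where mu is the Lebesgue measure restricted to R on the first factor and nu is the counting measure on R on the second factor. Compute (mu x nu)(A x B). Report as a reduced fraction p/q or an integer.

For a measurable rectangle A x B, the product measure satisfies
  (mu x nu)(A x B) = mu(A) * nu(B).
  mu(A) = 1.
  nu(B) = 7.
  (mu x nu)(A x B) = 1 * 7 = 7.

7


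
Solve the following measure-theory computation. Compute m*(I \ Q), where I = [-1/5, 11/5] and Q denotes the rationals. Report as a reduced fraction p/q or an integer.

The interval I = [-1/5, 11/5] has m(I) = 11/5 - (-1/5) = 12/5 (endpoints are measure-zero, so open/closed/half-open agree). Write I = (I cap Q) u (I \ Q). The rationals in I are countable, so m*(I cap Q) = 0 (cover each rational by intervals whose total length is arbitrarily small). By countable subadditivity m*(I) <= m*(I cap Q) + m*(I \ Q), hence m*(I \ Q) >= m(I) = 12/5. The reverse inequality m*(I \ Q) <= m*(I) = 12/5 is trivial since (I \ Q) is a subset of I. Therefore m*(I \ Q) = 12/5.

12/5


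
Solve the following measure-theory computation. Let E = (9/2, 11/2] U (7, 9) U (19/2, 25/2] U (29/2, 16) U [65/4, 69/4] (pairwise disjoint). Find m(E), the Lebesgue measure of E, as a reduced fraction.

For pairwise disjoint intervals, m(union_i I_i) = sum_i m(I_i),
and m is invariant under swapping open/closed endpoints (single points have measure 0).
So m(E) = sum_i (b_i - a_i).
  I_1 has length 11/2 - 9/2 = 1.
  I_2 has length 9 - 7 = 2.
  I_3 has length 25/2 - 19/2 = 3.
  I_4 has length 16 - 29/2 = 3/2.
  I_5 has length 69/4 - 65/4 = 1.
Summing:
  m(E) = 1 + 2 + 3 + 3/2 + 1 = 17/2.

17/2


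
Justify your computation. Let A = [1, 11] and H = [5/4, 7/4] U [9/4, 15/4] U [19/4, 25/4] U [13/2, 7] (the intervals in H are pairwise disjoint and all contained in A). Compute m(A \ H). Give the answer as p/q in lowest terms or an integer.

The ambient interval has length m(A) = 11 - 1 = 10.
Since the holes are disjoint and sit inside A, by finite additivity
  m(H) = sum_i (b_i - a_i), and m(A \ H) = m(A) - m(H).
Computing the hole measures:
  m(H_1) = 7/4 - 5/4 = 1/2.
  m(H_2) = 15/4 - 9/4 = 3/2.
  m(H_3) = 25/4 - 19/4 = 3/2.
  m(H_4) = 7 - 13/2 = 1/2.
Summed: m(H) = 1/2 + 3/2 + 3/2 + 1/2 = 4.
So m(A \ H) = 10 - 4 = 6.

6


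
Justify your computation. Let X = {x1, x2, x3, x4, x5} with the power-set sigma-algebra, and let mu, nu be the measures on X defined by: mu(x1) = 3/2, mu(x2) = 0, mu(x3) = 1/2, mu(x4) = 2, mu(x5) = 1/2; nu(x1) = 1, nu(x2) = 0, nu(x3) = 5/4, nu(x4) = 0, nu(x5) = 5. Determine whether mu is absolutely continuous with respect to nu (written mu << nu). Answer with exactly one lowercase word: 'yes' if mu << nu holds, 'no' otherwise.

mu << nu means: every nu-null measurable set is also mu-null; equivalently, for every atom x, if nu({x}) = 0 then mu({x}) = 0.
Checking each atom:
  x1: nu = 1 > 0 -> no constraint.
  x2: nu = 0, mu = 0 -> consistent with mu << nu.
  x3: nu = 5/4 > 0 -> no constraint.
  x4: nu = 0, mu = 2 > 0 -> violates mu << nu.
  x5: nu = 5 > 0 -> no constraint.
The atom(s) x4 violate the condition (nu = 0 but mu > 0). Therefore mu is NOT absolutely continuous w.r.t. nu.

no


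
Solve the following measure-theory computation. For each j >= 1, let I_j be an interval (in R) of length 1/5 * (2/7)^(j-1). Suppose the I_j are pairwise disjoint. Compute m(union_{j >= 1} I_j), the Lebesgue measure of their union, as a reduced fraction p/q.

By countable additivity of the Lebesgue measure on pairwise disjoint measurable sets,
  m(union_{j >= 1} I_j) = sum_{j >= 1} m(I_j) = sum_{j >= 1} a * r^(j-1),
  with a = 1/5 and r = 2/7.
Since 0 < r = 2/7 < 1, the geometric series converges:
  sum_{j >= 1} a * r^(j-1) = a / (1 - r).
  = 1/5 / (1 - 2/7)
  = 1/5 / (5/7)
  = 7/25.

7/25


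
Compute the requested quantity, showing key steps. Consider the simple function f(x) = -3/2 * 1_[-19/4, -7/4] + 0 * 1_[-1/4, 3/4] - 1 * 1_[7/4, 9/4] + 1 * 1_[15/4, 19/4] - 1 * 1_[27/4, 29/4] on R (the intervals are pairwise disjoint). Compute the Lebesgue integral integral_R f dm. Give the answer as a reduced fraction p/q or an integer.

For a simple function f = sum_i c_i * 1_{A_i} with disjoint A_i,
  integral f dm = sum_i c_i * m(A_i).
Lengths of the A_i:
  m(A_1) = -7/4 - (-19/4) = 3.
  m(A_2) = 3/4 - (-1/4) = 1.
  m(A_3) = 9/4 - 7/4 = 1/2.
  m(A_4) = 19/4 - 15/4 = 1.
  m(A_5) = 29/4 - 27/4 = 1/2.
Contributions c_i * m(A_i):
  (-3/2) * (3) = -9/2.
  (0) * (1) = 0.
  (-1) * (1/2) = -1/2.
  (1) * (1) = 1.
  (-1) * (1/2) = -1/2.
Total: -9/2 + 0 - 1/2 + 1 - 1/2 = -9/2.

-9/2


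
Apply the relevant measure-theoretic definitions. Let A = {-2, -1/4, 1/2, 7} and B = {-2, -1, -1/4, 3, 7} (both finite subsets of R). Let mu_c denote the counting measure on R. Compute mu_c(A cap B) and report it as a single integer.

Counting measure on a finite set equals cardinality. mu_c(A cap B) = |A cap B| (elements appearing in both).
Enumerating the elements of A that also lie in B gives 3 element(s).
So mu_c(A cap B) = 3.

3


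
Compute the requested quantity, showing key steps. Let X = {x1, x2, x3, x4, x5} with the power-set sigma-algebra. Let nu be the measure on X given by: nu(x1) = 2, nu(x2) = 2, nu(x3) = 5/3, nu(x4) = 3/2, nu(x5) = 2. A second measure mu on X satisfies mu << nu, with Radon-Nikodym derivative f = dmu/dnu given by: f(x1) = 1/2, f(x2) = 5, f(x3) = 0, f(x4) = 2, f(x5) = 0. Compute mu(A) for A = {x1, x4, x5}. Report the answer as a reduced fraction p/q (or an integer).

By the defining property of the Radon-Nikodym derivative, for every measurable set A,
  mu(A) = integral_A f dnu.
Since nu is a discrete measure concentrated on the atoms of X, the integral over A reduces to the sum
  mu(A) = sum_{x in A} f(x) * nu({x}).
Computing each term:
  x1: f(x1) * nu(x1) = 1/2 * 2 = 1.
  x4: f(x4) * nu(x4) = 2 * 3/2 = 3.
  x5: f(x5) * nu(x5) = 0 * 2 = 0.
Summing: mu(A) = 1 + 3 + 0 = 4.

4


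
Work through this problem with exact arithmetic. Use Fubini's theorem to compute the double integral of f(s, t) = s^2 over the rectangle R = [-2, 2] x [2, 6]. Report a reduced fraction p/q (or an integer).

f(s, t) is a tensor product of a function of s and a function of t, and both factors are bounded continuous (hence Lebesgue integrable) on the rectangle, so Fubini's theorem applies:
  integral_R f d(m x m) = (integral_a1^b1 s^2 ds) * (integral_a2^b2 1 dt).
Inner integral in s: integral_{-2}^{2} s^2 ds = (2^3 - (-2)^3)/3
  = 16/3.
Inner integral in t: integral_{2}^{6} 1 dt = (6^1 - 2^1)/1
  = 4.
Product: (16/3) * (4) = 64/3.

64/3


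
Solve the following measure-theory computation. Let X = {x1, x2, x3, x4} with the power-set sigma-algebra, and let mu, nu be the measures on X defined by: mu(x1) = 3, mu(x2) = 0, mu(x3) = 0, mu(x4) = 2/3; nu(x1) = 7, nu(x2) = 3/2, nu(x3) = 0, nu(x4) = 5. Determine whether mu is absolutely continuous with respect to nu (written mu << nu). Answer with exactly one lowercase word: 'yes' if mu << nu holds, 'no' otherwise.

mu << nu means: every nu-null measurable set is also mu-null; equivalently, for every atom x, if nu({x}) = 0 then mu({x}) = 0.
Checking each atom:
  x1: nu = 7 > 0 -> no constraint.
  x2: nu = 3/2 > 0 -> no constraint.
  x3: nu = 0, mu = 0 -> consistent with mu << nu.
  x4: nu = 5 > 0 -> no constraint.
No atom violates the condition. Therefore mu << nu.

yes


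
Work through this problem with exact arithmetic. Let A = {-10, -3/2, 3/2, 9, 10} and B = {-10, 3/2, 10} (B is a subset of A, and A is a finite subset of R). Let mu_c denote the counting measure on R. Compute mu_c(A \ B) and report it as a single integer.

Counting measure assigns mu_c(E) = |E| (number of elements) when E is finite. For B subset A, A \ B is the set of elements of A not in B, so |A \ B| = |A| - |B|.
|A| = 5, |B| = 3, so mu_c(A \ B) = 5 - 3 = 2.

2


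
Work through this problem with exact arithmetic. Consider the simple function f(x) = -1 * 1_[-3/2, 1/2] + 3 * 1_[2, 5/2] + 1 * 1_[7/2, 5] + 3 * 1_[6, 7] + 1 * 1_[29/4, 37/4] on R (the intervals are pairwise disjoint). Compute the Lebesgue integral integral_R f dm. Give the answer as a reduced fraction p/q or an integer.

For a simple function f = sum_i c_i * 1_{A_i} with disjoint A_i,
  integral f dm = sum_i c_i * m(A_i).
Lengths of the A_i:
  m(A_1) = 1/2 - (-3/2) = 2.
  m(A_2) = 5/2 - 2 = 1/2.
  m(A_3) = 5 - 7/2 = 3/2.
  m(A_4) = 7 - 6 = 1.
  m(A_5) = 37/4 - 29/4 = 2.
Contributions c_i * m(A_i):
  (-1) * (2) = -2.
  (3) * (1/2) = 3/2.
  (1) * (3/2) = 3/2.
  (3) * (1) = 3.
  (1) * (2) = 2.
Total: -2 + 3/2 + 3/2 + 3 + 2 = 6.

6


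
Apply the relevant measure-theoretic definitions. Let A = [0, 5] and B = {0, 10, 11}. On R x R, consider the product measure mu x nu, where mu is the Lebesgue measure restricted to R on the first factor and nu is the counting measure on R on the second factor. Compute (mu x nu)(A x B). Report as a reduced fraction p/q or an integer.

For a measurable rectangle A x B, the product measure satisfies
  (mu x nu)(A x B) = mu(A) * nu(B).
  mu(A) = 5.
  nu(B) = 3.
  (mu x nu)(A x B) = 5 * 3 = 15.

15


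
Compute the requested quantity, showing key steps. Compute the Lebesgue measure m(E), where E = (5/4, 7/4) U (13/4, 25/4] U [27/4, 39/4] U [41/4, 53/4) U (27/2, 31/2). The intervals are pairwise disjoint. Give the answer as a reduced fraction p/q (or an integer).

For pairwise disjoint intervals, m(union_i I_i) = sum_i m(I_i),
and m is invariant under swapping open/closed endpoints (single points have measure 0).
So m(E) = sum_i (b_i - a_i).
  I_1 has length 7/4 - 5/4 = 1/2.
  I_2 has length 25/4 - 13/4 = 3.
  I_3 has length 39/4 - 27/4 = 3.
  I_4 has length 53/4 - 41/4 = 3.
  I_5 has length 31/2 - 27/2 = 2.
Summing:
  m(E) = 1/2 + 3 + 3 + 3 + 2 = 23/2.

23/2


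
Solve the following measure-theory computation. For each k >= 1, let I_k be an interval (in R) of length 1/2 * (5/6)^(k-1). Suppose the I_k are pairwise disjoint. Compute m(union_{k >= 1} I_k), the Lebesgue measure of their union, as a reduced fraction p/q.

By countable additivity of the Lebesgue measure on pairwise disjoint measurable sets,
  m(union_{k >= 1} I_k) = sum_{k >= 1} m(I_k) = sum_{k >= 1} a * r^(k-1),
  with a = 1/2 and r = 5/6.
Since 0 < r = 5/6 < 1, the geometric series converges:
  sum_{k >= 1} a * r^(k-1) = a / (1 - r).
  = 1/2 / (1 - 5/6)
  = 1/2 / (1/6)
  = 3.

3


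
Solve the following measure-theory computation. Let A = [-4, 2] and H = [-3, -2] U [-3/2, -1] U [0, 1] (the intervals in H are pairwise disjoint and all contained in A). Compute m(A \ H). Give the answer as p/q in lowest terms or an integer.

The ambient interval has length m(A) = 2 - (-4) = 6.
Since the holes are disjoint and sit inside A, by finite additivity
  m(H) = sum_i (b_i - a_i), and m(A \ H) = m(A) - m(H).
Computing the hole measures:
  m(H_1) = -2 - (-3) = 1.
  m(H_2) = -1 - (-3/2) = 1/2.
  m(H_3) = 1 - 0 = 1.
Summed: m(H) = 1 + 1/2 + 1 = 5/2.
So m(A \ H) = 6 - 5/2 = 7/2.

7/2


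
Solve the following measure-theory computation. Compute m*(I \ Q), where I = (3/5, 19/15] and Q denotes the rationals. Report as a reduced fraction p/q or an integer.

The interval I = (3/5, 19/15] has m(I) = 19/15 - 3/5 = 2/3 (endpoints are measure-zero, so open/closed/half-open agree). Write I = (I cap Q) u (I \ Q). The rationals in I are countable, so m*(I cap Q) = 0 (cover each rational by intervals whose total length is arbitrarily small). By countable subadditivity m*(I) <= m*(I cap Q) + m*(I \ Q), hence m*(I \ Q) >= m(I) = 2/3. The reverse inequality m*(I \ Q) <= m*(I) = 2/3 is trivial since (I \ Q) is a subset of I. Therefore m*(I \ Q) = 2/3.

2/3


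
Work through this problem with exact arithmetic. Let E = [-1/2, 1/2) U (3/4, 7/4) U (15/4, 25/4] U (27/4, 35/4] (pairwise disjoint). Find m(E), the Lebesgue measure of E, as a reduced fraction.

For pairwise disjoint intervals, m(union_i I_i) = sum_i m(I_i),
and m is invariant under swapping open/closed endpoints (single points have measure 0).
So m(E) = sum_i (b_i - a_i).
  I_1 has length 1/2 - (-1/2) = 1.
  I_2 has length 7/4 - 3/4 = 1.
  I_3 has length 25/4 - 15/4 = 5/2.
  I_4 has length 35/4 - 27/4 = 2.
Summing:
  m(E) = 1 + 1 + 5/2 + 2 = 13/2.

13/2


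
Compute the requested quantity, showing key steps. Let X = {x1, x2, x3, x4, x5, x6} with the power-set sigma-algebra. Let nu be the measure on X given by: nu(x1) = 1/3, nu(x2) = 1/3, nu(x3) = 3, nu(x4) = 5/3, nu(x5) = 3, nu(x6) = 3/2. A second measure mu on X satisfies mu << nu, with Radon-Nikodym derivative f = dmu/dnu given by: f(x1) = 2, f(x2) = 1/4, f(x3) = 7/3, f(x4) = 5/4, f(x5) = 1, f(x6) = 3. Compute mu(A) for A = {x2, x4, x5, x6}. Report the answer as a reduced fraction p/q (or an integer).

By the defining property of the Radon-Nikodym derivative, for every measurable set A,
  mu(A) = integral_A f dnu.
Since nu is a discrete measure concentrated on the atoms of X, the integral over A reduces to the sum
  mu(A) = sum_{x in A} f(x) * nu({x}).
Computing each term:
  x2: f(x2) * nu(x2) = 1/4 * 1/3 = 1/12.
  x4: f(x4) * nu(x4) = 5/4 * 5/3 = 25/12.
  x5: f(x5) * nu(x5) = 1 * 3 = 3.
  x6: f(x6) * nu(x6) = 3 * 3/2 = 9/2.
Summing: mu(A) = 1/12 + 25/12 + 3 + 9/2 = 29/3.

29/3


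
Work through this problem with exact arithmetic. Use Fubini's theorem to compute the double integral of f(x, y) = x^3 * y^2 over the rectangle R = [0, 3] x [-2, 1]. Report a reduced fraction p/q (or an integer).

f(x, y) is a tensor product of a function of x and a function of y, and both factors are bounded continuous (hence Lebesgue integrable) on the rectangle, so Fubini's theorem applies:
  integral_R f d(m x m) = (integral_a1^b1 x^3 dx) * (integral_a2^b2 y^2 dy).
Inner integral in x: integral_{0}^{3} x^3 dx = (3^4 - 0^4)/4
  = 81/4.
Inner integral in y: integral_{-2}^{1} y^2 dy = (1^3 - (-2)^3)/3
  = 3.
Product: (81/4) * (3) = 243/4.

243/4


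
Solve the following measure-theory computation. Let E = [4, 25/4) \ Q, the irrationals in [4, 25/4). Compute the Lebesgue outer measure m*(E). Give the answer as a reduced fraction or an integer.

The interval I = [4, 25/4) has m(I) = 25/4 - 4 = 9/4 (endpoints are measure-zero, so open/closed/half-open agree). Write I = (I cap Q) u (I \ Q). The rationals in I are countable, so m*(I cap Q) = 0 (cover each rational by intervals whose total length is arbitrarily small). By countable subadditivity m*(I) <= m*(I cap Q) + m*(I \ Q), hence m*(I \ Q) >= m(I) = 9/4. The reverse inequality m*(I \ Q) <= m*(I) = 9/4 is trivial since (I \ Q) is a subset of I. Therefore m*(I \ Q) = 9/4.

9/4


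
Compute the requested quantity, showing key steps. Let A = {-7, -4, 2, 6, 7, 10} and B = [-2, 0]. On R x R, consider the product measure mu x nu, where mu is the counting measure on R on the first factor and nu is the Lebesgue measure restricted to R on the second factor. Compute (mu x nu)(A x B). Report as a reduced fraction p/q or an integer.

For a measurable rectangle A x B, the product measure satisfies
  (mu x nu)(A x B) = mu(A) * nu(B).
  mu(A) = 6.
  nu(B) = 2.
  (mu x nu)(A x B) = 6 * 2 = 12.

12


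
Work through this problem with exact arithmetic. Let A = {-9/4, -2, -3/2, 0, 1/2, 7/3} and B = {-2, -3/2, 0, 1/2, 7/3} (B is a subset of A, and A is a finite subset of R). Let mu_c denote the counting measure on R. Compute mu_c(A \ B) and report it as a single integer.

Counting measure assigns mu_c(E) = |E| (number of elements) when E is finite. For B subset A, A \ B is the set of elements of A not in B, so |A \ B| = |A| - |B|.
|A| = 6, |B| = 5, so mu_c(A \ B) = 6 - 5 = 1.

1


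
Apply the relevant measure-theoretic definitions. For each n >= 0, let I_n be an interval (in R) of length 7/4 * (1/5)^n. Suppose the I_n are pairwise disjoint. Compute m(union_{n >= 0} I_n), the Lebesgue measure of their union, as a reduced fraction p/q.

By countable additivity of the Lebesgue measure on pairwise disjoint measurable sets,
  m(union_{n >= 0} I_n) = sum_{n >= 0} m(I_n) = sum_{n >= 0} a * r^n,
  with a = 7/4 and r = 1/5.
Since 0 < r = 1/5 < 1, the geometric series converges:
  sum_{n >= 0} a * r^n = a / (1 - r).
  = 7/4 / (1 - 1/5)
  = 7/4 / (4/5)
  = 35/16.

35/16


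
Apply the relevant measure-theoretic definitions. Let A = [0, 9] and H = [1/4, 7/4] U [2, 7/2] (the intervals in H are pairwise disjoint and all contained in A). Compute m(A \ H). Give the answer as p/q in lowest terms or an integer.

The ambient interval has length m(A) = 9 - 0 = 9.
Since the holes are disjoint and sit inside A, by finite additivity
  m(H) = sum_i (b_i - a_i), and m(A \ H) = m(A) - m(H).
Computing the hole measures:
  m(H_1) = 7/4 - 1/4 = 3/2.
  m(H_2) = 7/2 - 2 = 3/2.
Summed: m(H) = 3/2 + 3/2 = 3.
So m(A \ H) = 9 - 3 = 6.

6


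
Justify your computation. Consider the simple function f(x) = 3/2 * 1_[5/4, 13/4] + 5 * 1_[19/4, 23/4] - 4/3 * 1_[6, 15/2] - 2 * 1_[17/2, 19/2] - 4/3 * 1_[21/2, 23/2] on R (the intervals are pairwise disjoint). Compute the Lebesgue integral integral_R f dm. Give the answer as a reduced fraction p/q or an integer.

For a simple function f = sum_i c_i * 1_{A_i} with disjoint A_i,
  integral f dm = sum_i c_i * m(A_i).
Lengths of the A_i:
  m(A_1) = 13/4 - 5/4 = 2.
  m(A_2) = 23/4 - 19/4 = 1.
  m(A_3) = 15/2 - 6 = 3/2.
  m(A_4) = 19/2 - 17/2 = 1.
  m(A_5) = 23/2 - 21/2 = 1.
Contributions c_i * m(A_i):
  (3/2) * (2) = 3.
  (5) * (1) = 5.
  (-4/3) * (3/2) = -2.
  (-2) * (1) = -2.
  (-4/3) * (1) = -4/3.
Total: 3 + 5 - 2 - 2 - 4/3 = 8/3.

8/3


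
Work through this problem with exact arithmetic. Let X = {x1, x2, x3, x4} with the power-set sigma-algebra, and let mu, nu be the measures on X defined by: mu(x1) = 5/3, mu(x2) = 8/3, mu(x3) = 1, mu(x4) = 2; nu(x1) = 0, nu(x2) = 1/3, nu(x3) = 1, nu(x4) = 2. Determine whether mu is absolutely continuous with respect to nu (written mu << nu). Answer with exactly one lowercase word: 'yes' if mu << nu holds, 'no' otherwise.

mu << nu means: every nu-null measurable set is also mu-null; equivalently, for every atom x, if nu({x}) = 0 then mu({x}) = 0.
Checking each atom:
  x1: nu = 0, mu = 5/3 > 0 -> violates mu << nu.
  x2: nu = 1/3 > 0 -> no constraint.
  x3: nu = 1 > 0 -> no constraint.
  x4: nu = 2 > 0 -> no constraint.
The atom(s) x1 violate the condition (nu = 0 but mu > 0). Therefore mu is NOT absolutely continuous w.r.t. nu.

no


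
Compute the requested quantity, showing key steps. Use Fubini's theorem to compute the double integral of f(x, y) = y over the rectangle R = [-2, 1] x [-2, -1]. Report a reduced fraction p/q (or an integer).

f(x, y) is a tensor product of a function of x and a function of y, and both factors are bounded continuous (hence Lebesgue integrable) on the rectangle, so Fubini's theorem applies:
  integral_R f d(m x m) = (integral_a1^b1 1 dx) * (integral_a2^b2 y dy).
Inner integral in x: integral_{-2}^{1} 1 dx = (1^1 - (-2)^1)/1
  = 3.
Inner integral in y: integral_{-2}^{-1} y dy = ((-1)^2 - (-2)^2)/2
  = -3/2.
Product: (3) * (-3/2) = -9/2.

-9/2


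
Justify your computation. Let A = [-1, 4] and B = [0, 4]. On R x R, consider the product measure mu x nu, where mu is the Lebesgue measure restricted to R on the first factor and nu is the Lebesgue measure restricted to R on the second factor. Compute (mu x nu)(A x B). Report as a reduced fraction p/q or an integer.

For a measurable rectangle A x B, the product measure satisfies
  (mu x nu)(A x B) = mu(A) * nu(B).
  mu(A) = 5.
  nu(B) = 4.
  (mu x nu)(A x B) = 5 * 4 = 20.

20


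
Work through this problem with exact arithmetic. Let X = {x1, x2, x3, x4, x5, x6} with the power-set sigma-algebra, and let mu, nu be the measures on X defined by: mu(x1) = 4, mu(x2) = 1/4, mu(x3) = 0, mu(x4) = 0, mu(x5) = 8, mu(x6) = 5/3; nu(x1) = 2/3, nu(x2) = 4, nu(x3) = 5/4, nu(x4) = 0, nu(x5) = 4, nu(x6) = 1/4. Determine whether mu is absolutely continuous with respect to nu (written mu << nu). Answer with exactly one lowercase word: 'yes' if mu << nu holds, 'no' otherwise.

mu << nu means: every nu-null measurable set is also mu-null; equivalently, for every atom x, if nu({x}) = 0 then mu({x}) = 0.
Checking each atom:
  x1: nu = 2/3 > 0 -> no constraint.
  x2: nu = 4 > 0 -> no constraint.
  x3: nu = 5/4 > 0 -> no constraint.
  x4: nu = 0, mu = 0 -> consistent with mu << nu.
  x5: nu = 4 > 0 -> no constraint.
  x6: nu = 1/4 > 0 -> no constraint.
No atom violates the condition. Therefore mu << nu.

yes


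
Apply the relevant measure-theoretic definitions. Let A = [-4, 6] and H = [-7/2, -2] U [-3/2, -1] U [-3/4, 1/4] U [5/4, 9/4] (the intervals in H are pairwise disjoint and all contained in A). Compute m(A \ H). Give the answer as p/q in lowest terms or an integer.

The ambient interval has length m(A) = 6 - (-4) = 10.
Since the holes are disjoint and sit inside A, by finite additivity
  m(H) = sum_i (b_i - a_i), and m(A \ H) = m(A) - m(H).
Computing the hole measures:
  m(H_1) = -2 - (-7/2) = 3/2.
  m(H_2) = -1 - (-3/2) = 1/2.
  m(H_3) = 1/4 - (-3/4) = 1.
  m(H_4) = 9/4 - 5/4 = 1.
Summed: m(H) = 3/2 + 1/2 + 1 + 1 = 4.
So m(A \ H) = 10 - 4 = 6.

6


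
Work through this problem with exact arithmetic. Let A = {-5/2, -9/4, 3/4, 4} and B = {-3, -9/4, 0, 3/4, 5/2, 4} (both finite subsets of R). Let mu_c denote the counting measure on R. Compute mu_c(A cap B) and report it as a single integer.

Counting measure on a finite set equals cardinality. mu_c(A cap B) = |A cap B| (elements appearing in both).
Enumerating the elements of A that also lie in B gives 3 element(s).
So mu_c(A cap B) = 3.

3


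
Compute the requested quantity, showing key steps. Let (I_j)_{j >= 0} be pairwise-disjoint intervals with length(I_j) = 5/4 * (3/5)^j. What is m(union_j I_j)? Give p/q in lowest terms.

By countable additivity of the Lebesgue measure on pairwise disjoint measurable sets,
  m(union_{j >= 0} I_j) = sum_{j >= 0} m(I_j) = sum_{j >= 0} a * r^j,
  with a = 5/4 and r = 3/5.
Since 0 < r = 3/5 < 1, the geometric series converges:
  sum_{j >= 0} a * r^j = a / (1 - r).
  = 5/4 / (1 - 3/5)
  = 5/4 / (2/5)
  = 25/8.

25/8


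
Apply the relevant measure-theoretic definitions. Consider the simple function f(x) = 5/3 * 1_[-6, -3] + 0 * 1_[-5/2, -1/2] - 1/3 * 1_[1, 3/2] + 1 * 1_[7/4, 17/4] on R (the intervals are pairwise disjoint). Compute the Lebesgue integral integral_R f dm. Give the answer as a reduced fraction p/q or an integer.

For a simple function f = sum_i c_i * 1_{A_i} with disjoint A_i,
  integral f dm = sum_i c_i * m(A_i).
Lengths of the A_i:
  m(A_1) = -3 - (-6) = 3.
  m(A_2) = -1/2 - (-5/2) = 2.
  m(A_3) = 3/2 - 1 = 1/2.
  m(A_4) = 17/4 - 7/4 = 5/2.
Contributions c_i * m(A_i):
  (5/3) * (3) = 5.
  (0) * (2) = 0.
  (-1/3) * (1/2) = -1/6.
  (1) * (5/2) = 5/2.
Total: 5 + 0 - 1/6 + 5/2 = 22/3.

22/3


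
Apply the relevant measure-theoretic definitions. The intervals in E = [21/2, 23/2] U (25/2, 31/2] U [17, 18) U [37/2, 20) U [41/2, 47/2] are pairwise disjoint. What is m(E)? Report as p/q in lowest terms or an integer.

For pairwise disjoint intervals, m(union_i I_i) = sum_i m(I_i),
and m is invariant under swapping open/closed endpoints (single points have measure 0).
So m(E) = sum_i (b_i - a_i).
  I_1 has length 23/2 - 21/2 = 1.
  I_2 has length 31/2 - 25/2 = 3.
  I_3 has length 18 - 17 = 1.
  I_4 has length 20 - 37/2 = 3/2.
  I_5 has length 47/2 - 41/2 = 3.
Summing:
  m(E) = 1 + 3 + 1 + 3/2 + 3 = 19/2.

19/2


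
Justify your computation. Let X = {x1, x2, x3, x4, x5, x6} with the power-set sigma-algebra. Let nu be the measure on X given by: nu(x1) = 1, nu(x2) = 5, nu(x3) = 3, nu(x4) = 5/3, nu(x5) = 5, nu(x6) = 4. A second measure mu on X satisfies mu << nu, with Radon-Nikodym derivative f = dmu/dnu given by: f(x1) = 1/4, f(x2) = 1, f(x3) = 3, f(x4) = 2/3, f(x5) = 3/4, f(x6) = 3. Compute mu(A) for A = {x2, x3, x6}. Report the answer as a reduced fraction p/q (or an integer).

By the defining property of the Radon-Nikodym derivative, for every measurable set A,
  mu(A) = integral_A f dnu.
Since nu is a discrete measure concentrated on the atoms of X, the integral over A reduces to the sum
  mu(A) = sum_{x in A} f(x) * nu({x}).
Computing each term:
  x2: f(x2) * nu(x2) = 1 * 5 = 5.
  x3: f(x3) * nu(x3) = 3 * 3 = 9.
  x6: f(x6) * nu(x6) = 3 * 4 = 12.
Summing: mu(A) = 5 + 9 + 12 = 26.

26


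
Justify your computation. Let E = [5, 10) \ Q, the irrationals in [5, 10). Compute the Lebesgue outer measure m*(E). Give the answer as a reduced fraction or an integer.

The interval I = [5, 10) has m(I) = 10 - 5 = 5 (endpoints are measure-zero, so open/closed/half-open agree). Write I = (I cap Q) u (I \ Q). The rationals in I are countable, so m*(I cap Q) = 0 (cover each rational by intervals whose total length is arbitrarily small). By countable subadditivity m*(I) <= m*(I cap Q) + m*(I \ Q), hence m*(I \ Q) >= m(I) = 5. The reverse inequality m*(I \ Q) <= m*(I) = 5 is trivial since (I \ Q) is a subset of I. Therefore m*(I \ Q) = 5.

5


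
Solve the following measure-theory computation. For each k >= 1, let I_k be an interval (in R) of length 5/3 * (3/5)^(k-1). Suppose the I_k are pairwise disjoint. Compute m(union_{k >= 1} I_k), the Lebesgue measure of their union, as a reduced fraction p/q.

By countable additivity of the Lebesgue measure on pairwise disjoint measurable sets,
  m(union_{k >= 1} I_k) = sum_{k >= 1} m(I_k) = sum_{k >= 1} a * r^(k-1),
  with a = 5/3 and r = 3/5.
Since 0 < r = 3/5 < 1, the geometric series converges:
  sum_{k >= 1} a * r^(k-1) = a / (1 - r).
  = 5/3 / (1 - 3/5)
  = 5/3 / (2/5)
  = 25/6.

25/6


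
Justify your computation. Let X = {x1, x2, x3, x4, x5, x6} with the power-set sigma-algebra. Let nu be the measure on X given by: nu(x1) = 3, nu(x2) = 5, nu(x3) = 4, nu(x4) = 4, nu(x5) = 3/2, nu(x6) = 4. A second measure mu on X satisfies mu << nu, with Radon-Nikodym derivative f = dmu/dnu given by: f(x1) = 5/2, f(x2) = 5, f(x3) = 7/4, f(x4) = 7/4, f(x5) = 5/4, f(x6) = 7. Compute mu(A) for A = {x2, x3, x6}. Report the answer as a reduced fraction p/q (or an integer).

By the defining property of the Radon-Nikodym derivative, for every measurable set A,
  mu(A) = integral_A f dnu.
Since nu is a discrete measure concentrated on the atoms of X, the integral over A reduces to the sum
  mu(A) = sum_{x in A} f(x) * nu({x}).
Computing each term:
  x2: f(x2) * nu(x2) = 5 * 5 = 25.
  x3: f(x3) * nu(x3) = 7/4 * 4 = 7.
  x6: f(x6) * nu(x6) = 7 * 4 = 28.
Summing: mu(A) = 25 + 7 + 28 = 60.

60


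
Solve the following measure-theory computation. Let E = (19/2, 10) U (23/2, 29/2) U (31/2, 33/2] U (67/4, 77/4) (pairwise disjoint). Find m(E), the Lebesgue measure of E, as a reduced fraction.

For pairwise disjoint intervals, m(union_i I_i) = sum_i m(I_i),
and m is invariant under swapping open/closed endpoints (single points have measure 0).
So m(E) = sum_i (b_i - a_i).
  I_1 has length 10 - 19/2 = 1/2.
  I_2 has length 29/2 - 23/2 = 3.
  I_3 has length 33/2 - 31/2 = 1.
  I_4 has length 77/4 - 67/4 = 5/2.
Summing:
  m(E) = 1/2 + 3 + 1 + 5/2 = 7.

7


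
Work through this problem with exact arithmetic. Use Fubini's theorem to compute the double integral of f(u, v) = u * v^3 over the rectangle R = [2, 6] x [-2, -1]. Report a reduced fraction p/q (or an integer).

f(u, v) is a tensor product of a function of u and a function of v, and both factors are bounded continuous (hence Lebesgue integrable) on the rectangle, so Fubini's theorem applies:
  integral_R f d(m x m) = (integral_a1^b1 u du) * (integral_a2^b2 v^3 dv).
Inner integral in u: integral_{2}^{6} u du = (6^2 - 2^2)/2
  = 16.
Inner integral in v: integral_{-2}^{-1} v^3 dv = ((-1)^4 - (-2)^4)/4
  = -15/4.
Product: (16) * (-15/4) = -60.

-60


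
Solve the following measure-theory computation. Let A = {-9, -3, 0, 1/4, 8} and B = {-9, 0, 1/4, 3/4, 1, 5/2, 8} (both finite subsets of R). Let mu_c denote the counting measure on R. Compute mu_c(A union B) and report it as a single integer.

Counting measure on a finite set equals cardinality. By inclusion-exclusion, |A union B| = |A| + |B| - |A cap B|.
|A| = 5, |B| = 7, |A cap B| = 4.
So mu_c(A union B) = 5 + 7 - 4 = 8.

8


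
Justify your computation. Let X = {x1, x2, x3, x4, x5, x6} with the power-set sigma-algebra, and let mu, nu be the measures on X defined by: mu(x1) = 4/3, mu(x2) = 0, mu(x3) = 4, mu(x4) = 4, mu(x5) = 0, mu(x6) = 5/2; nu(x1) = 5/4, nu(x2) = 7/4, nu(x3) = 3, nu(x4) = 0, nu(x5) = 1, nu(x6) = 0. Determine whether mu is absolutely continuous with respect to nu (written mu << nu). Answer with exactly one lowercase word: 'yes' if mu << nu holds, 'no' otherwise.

mu << nu means: every nu-null measurable set is also mu-null; equivalently, for every atom x, if nu({x}) = 0 then mu({x}) = 0.
Checking each atom:
  x1: nu = 5/4 > 0 -> no constraint.
  x2: nu = 7/4 > 0 -> no constraint.
  x3: nu = 3 > 0 -> no constraint.
  x4: nu = 0, mu = 4 > 0 -> violates mu << nu.
  x5: nu = 1 > 0 -> no constraint.
  x6: nu = 0, mu = 5/2 > 0 -> violates mu << nu.
The atom(s) x4, x6 violate the condition (nu = 0 but mu > 0). Therefore mu is NOT absolutely continuous w.r.t. nu.

no
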